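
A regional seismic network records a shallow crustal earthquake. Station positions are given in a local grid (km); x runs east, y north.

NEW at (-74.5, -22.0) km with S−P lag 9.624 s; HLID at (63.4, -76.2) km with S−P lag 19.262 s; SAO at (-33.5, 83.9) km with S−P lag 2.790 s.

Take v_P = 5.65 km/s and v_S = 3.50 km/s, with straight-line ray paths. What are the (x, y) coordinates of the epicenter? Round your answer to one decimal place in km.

-47.2 km east, 62.2 km north

Distance from S−P lag: d = Δt · v_P v_S / (v_P − v_S) = Δt · (5.65·3.50)/(5.65−3.50) ≈ 9.1977·Δt.
So d_NEW = 88.52, d_HLID = 177.17, d_SAO = 25.66 km.
Circle about each station: (x + 74.5)² + (y + 22.0)² = 88.52²; (x − 63.4)² + (y + 76.2)² = 177.17²; (x + 33.5)² + (y − 83.9)² = 25.66².
Subtracting pairs of circle equations eliminates x²+y² and gives linear equations (the radical axes):
275.8 x − 108.4 y = -19761.67
82.0 x + 211.8 y = 9304.56
Solving the 2×2 system: x ≈ -47.2, y ≈ 62.2 km.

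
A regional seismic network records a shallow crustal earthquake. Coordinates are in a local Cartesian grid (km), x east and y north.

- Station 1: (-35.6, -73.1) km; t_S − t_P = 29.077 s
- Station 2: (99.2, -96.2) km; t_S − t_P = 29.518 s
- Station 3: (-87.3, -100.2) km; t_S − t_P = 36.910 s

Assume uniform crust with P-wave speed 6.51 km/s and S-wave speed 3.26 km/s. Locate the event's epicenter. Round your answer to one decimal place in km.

Distance from S−P lag: d = Δt · v_P v_S / (v_P − v_S) = Δt · (6.51·3.26)/(6.51−3.26) ≈ 6.5300·Δt.
So d_Station 1 = 189.87, d_Station 2 = 192.75, d_Station 3 = 241.02 km.
Circle about each station: (x + 35.6)² + (y + 73.1)² = 189.87²; (x − 99.2)² + (y + 96.2)² = 192.75²; (x + 87.3)² + (y + 100.2)² = 241.02².
Subtracting pairs of circle equations eliminates x²+y² and gives linear equations (the radical axes):
269.6 x − 46.2 y = 11382.16
-103.4 x − 54.2 y = -10989.66
Solving the 2×2 system: x ≈ 58.0, y ≈ 92.1 km.
Check against Station 1 (with the unrounded x, y): √((x + 35.6)²+(y + 73.1)²) = 189.88 ≈ 189.87 km. ✓

58.0 km east, 92.1 km north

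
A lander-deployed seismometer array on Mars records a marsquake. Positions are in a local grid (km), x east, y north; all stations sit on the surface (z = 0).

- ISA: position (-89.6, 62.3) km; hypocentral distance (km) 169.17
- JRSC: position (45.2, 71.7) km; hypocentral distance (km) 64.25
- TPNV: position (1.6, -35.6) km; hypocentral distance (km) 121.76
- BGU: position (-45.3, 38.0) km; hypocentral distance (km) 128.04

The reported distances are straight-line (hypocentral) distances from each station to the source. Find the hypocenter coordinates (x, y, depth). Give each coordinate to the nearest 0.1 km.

(69.9, 49.0, 54.8)

Each station gives a sphere (x−x_i)² + (y−y_i)² + z² = d_i² (stations at z=0).
Subtracting the ISA sphere from JRSC and TPNV: z² cancels, leaving linear equations in x and y:
269.6 x + 18.8 y = 19764.91
182.4 x − 195.8 y = 3153.46
Solving: x ≈ 69.895, y ≈ 49.006 km (keep extra digits for the depth step; rounded: 69.9, 49.0).
Then from the ISA sphere: z² = 169.17² − (x + 89.6)² − (y − 62.3)² with x = 69.895, y = 49.006, so z ≈ 54.801 ≈ 54.8 km.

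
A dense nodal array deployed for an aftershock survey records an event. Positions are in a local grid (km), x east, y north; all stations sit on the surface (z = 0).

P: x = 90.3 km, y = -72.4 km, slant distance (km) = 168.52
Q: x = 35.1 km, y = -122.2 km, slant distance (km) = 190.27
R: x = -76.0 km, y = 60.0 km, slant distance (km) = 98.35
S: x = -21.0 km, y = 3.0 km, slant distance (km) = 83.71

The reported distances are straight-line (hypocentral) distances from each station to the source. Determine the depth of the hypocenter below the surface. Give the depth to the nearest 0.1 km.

depth ≈ 64.5 km

Each station gives a sphere (x−x_i)² + (y−y_i)² + z² = d_i² (stations at z=0).
Subtracting the P sphere from Q and R: z² cancels, leaving linear equations in x and y:
-110.4 x − 99.6 y = -5034.68
-332.6 x + 264.8 y = 14706.42
Solving: x ≈ -2.110, y ≈ 52.888 km (keep extra digits for the depth step; rounded: -2.1, 52.9).
Then from the P sphere: z² = 168.52² − (x − 90.3)² − (y + 72.4)² with x = -2.110, y = 52.888, so z ≈ 64.516 ≈ 64.5 km.
Check against S (with the unrounded solution): distance 83.71 ≈ 83.71 km. ✓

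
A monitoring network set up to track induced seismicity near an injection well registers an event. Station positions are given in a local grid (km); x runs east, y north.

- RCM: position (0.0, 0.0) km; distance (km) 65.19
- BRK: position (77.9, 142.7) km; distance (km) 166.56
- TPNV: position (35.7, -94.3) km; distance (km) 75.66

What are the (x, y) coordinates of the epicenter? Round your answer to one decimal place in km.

61.0 km east, -23.0 km north

Circle about each station: x² + y² = 65.19²; (x − 77.9)² + (y − 142.7)² = 166.56²; (x − 35.7)² + (y + 94.3)² = 75.66².
Subtracting the RCM equation from the BRK and TPNV equations removes the quadratic terms:
155.8 x + 285.4 y = 2939.20
71.4 x − 188.6 y = 8692.28
Solving the 2×2 system: x ≈ 61.0, y ≈ -23.0 km.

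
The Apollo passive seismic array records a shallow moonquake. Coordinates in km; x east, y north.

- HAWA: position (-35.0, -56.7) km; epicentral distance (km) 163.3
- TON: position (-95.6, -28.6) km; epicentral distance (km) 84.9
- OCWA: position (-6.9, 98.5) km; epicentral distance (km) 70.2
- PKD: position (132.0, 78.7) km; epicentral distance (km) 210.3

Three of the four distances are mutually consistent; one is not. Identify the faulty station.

Solve using three stations at a time. Using HAWA, OCWA, PKD (subtract circle equations pairwise → linear system) gives (x, y) ≈ (-77.1, 101.1).
Distances from that point to each station vs reported:
  HAWA: calculated 163.3 vs reported 163.3 → residual 0.0 km
  TON: calculated 131.0 vs reported 84.9 → residual 46.1 km
  OCWA: calculated 70.3 vs reported 70.2 → residual 0.1 km
  PKD: calculated 210.3 vs reported 210.3 → residual 0.0 km
HAWA, OCWA, PKD are mutually consistent (residuals ≈ 0); TON is off by 46.1 km.

TON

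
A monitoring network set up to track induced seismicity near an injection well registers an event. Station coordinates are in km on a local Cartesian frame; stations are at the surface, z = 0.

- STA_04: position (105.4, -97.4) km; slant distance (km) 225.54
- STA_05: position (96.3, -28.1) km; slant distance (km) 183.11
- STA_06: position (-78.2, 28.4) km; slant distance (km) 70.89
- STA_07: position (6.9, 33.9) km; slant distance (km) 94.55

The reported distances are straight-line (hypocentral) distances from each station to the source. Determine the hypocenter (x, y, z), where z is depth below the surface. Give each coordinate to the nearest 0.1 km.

x ≈ -59.3 km, y ≈ 41.3 km, depth ≈ 67.1 km

Each station gives a sphere (x−x_i)² + (y−y_i)² + z² = d_i² (stations at z=0).
Subtracting the STA_04 sphere from STA_05 and STA_06: z² cancels, leaving linear equations in x and y:
-18.2 x + 138.6 y = 6806.40
-367.2 x + 251.6 y = 32168.78
Solving: x ≈ -59.292, y ≈ 41.322 km (keep extra digits for the depth step; rounded: -59.3, 41.3).
Then from the STA_04 sphere: z² = 225.54² − (x − 105.4)² − (y + 97.4)² with x = -59.292, y = 41.322, so z ≈ 67.090 ≈ 67.1 km.
Check against STA_07 (with the unrounded solution): distance 94.54 ≈ 94.55 km. ✓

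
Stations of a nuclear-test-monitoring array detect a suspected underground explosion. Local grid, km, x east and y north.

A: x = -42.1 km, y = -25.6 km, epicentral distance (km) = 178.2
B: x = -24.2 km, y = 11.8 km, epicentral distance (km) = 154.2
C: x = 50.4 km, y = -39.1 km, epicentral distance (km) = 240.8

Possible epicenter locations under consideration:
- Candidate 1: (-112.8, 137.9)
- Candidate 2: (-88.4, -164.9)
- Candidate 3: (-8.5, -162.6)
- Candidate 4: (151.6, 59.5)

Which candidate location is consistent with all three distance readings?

Candidate 1

For each candidate, compare |candidate − station| to the reported distance:
Candidate 1: residuals A 0.1, B 0.1, C 0.0 → max 0.1 km
Candidate 2: residuals A 31.4, B 33.8, C 53.5 → max 53.5 km
Candidate 3: residuals A 37.1, B 20.9, C 104.0 → max 104.0 km
Candidate 4: residuals A 33.4, B 28.0, C 99.5 → max 99.5 km
Only Candidate 1 has all residuals ≈ 0.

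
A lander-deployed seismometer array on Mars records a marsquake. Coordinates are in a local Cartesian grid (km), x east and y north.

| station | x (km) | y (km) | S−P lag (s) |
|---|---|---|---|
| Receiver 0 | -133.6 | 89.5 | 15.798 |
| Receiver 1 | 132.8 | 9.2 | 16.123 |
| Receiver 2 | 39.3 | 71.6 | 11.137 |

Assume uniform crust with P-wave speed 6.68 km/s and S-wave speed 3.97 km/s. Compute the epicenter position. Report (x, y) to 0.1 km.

-22.6 km east, -18.1 km north

Distance from S−P lag: d = Δt · v_P v_S / (v_P − v_S) = Δt · (6.68·3.97)/(6.68−3.97) ≈ 9.7858·Δt.
So d_Receiver 0 = 154.60, d_Receiver 1 = 157.78, d_Receiver 2 = 108.98 km.
Circle about each station: (x + 133.6)² + (y − 89.5)² = 154.60²; (x − 132.8)² + (y − 9.2)² = 157.78²; (x − 39.3)² + (y − 71.6)² = 108.98².
Subtracting pairs of circle equations eliminates x²+y² and gives linear equations (the radical axes):
532.8 x − 160.6 y = -9132.10
345.8 x − 35.8 y = -7163.64
Solving the 2×2 system: x ≈ -22.6, y ≈ -18.1 km.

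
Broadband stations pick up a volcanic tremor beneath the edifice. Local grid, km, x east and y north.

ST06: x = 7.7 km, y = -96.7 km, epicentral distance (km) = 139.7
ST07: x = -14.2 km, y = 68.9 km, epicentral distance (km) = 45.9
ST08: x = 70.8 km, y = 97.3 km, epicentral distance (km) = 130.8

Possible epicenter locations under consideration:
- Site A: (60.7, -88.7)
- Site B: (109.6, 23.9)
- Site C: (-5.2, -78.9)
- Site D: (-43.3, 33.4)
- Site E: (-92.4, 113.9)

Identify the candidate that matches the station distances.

For each candidate, compare |candidate − station| to the reported distance:
Site A: residuals ST06 86.1, ST07 128.6, ST08 55.5 → max 128.6 km
Site B: residuals ST06 18.2, ST07 85.8, ST08 47.8 → max 85.8 km
Site C: residuals ST06 117.7, ST07 102.2, ST08 61.1 → max 117.7 km
Site D: residuals ST06 0.0, ST07 0.0, ST08 0.0 → max 0.0 km
Site E: residuals ST06 93.5, ST07 44.3, ST08 33.2 → max 93.5 km
Only Site D has all residuals ≈ 0.

Site D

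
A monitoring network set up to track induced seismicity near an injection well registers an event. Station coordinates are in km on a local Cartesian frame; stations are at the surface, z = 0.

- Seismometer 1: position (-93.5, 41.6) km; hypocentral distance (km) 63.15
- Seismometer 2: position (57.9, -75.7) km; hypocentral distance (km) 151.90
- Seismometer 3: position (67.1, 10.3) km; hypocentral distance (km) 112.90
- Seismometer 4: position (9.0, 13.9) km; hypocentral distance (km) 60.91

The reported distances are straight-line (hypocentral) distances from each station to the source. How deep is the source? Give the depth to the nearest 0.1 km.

Each station gives a sphere (x−x_i)² + (y−y_i)² + z² = d_i² (stations at z=0).
Subtracting the Seismometer 1 sphere from Seismometer 2 and Seismometer 3: z² cancels, leaving linear equations in x and y:
302.8 x − 234.6 y = -20475.60
321.2 x − 62.6 y = -14622.80
Solving: x ≈ -38.099, y ≈ 38.104 km (keep extra digits for the depth step; rounded: -38.1, 38.1).
Then from the Seismometer 1 sphere: z² = 63.15² − (x + 93.5)² − (y − 41.6)² with x = -38.099, y = 38.104, so z ≈ 30.107 ≈ 30.1 km.

z ≈ 30.1 km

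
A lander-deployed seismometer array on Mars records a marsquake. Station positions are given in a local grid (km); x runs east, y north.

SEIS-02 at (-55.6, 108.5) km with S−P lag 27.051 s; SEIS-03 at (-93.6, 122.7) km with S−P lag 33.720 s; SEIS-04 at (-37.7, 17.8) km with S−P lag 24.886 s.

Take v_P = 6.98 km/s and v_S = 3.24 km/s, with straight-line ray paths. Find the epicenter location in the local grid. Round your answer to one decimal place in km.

Distance from S−P lag: d = Δt · v_P v_S / (v_P − v_S) = Δt · (6.98·3.24)/(6.98−3.24) ≈ 6.0468·Δt.
So d_SEIS-02 = 163.57, d_SEIS-03 = 203.90, d_SEIS-04 = 150.48 km.
Circle about each station: (x + 55.6)² + (y − 108.5)² = 163.57²; (x + 93.6)² + (y − 122.7)² = 203.90²; (x + 37.7)² + (y − 17.8)² = 150.48².
Subtracting the SEIS-02 equation from the SEIS-03 and SEIS-04 equations removes the quadratic terms:
-76.0 x + 28.4 y = -5867.43
35.8 x − 181.4 y = -9014.57
Solving the 2×2 system: x ≈ 103.4, y ≈ 70.1 km.

(103.4, 70.1)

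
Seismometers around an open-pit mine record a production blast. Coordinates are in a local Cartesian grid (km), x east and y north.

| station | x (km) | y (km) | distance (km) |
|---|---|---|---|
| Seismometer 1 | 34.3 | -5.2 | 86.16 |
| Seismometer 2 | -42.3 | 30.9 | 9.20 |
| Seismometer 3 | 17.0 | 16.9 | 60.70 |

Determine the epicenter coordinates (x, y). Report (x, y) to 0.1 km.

Circle about each station: (x − 34.3)² + (y + 5.2)² = 86.16²; (x + 42.3)² + (y − 30.9)² = 9.20²; (x − 17.0)² + (y − 16.9)² = 60.70².
Subtracting pairs of circle equations eliminates x²+y² and gives linear equations (the radical axes):
-153.2 x + 72.2 y = 8879.48
-34.6 x + 44.2 y = 3110.14
Solving the 2×2 system: x ≈ -39.3, y ≈ 39.6 km.

x ≈ -39.3 km, y ≈ 39.6 km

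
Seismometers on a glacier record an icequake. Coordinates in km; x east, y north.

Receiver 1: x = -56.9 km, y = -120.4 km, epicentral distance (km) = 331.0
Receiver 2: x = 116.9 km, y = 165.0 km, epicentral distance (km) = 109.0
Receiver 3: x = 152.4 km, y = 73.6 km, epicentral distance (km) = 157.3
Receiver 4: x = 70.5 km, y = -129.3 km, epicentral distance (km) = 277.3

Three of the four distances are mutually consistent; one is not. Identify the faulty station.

Receiver 1

Solve using three stations at a time. Using Receiver 2, Receiver 3, Receiver 4 (subtract circle equations pairwise → linear system) gives (x, y) ≈ (10.5, 141.4).
Distances from that point to each station vs reported:
  Receiver 1: calculated 270.4 vs reported 331.0 → residual 60.6 km
  Receiver 2: calculated 109.0 vs reported 109.0 → residual 0.0 km
  Receiver 3: calculated 157.3 vs reported 157.3 → residual 0.0 km
  Receiver 4: calculated 277.3 vs reported 277.3 → residual 0.0 km
Receiver 2, Receiver 3, Receiver 4 are mutually consistent (residuals ≈ 0); Receiver 1 is off by 60.6 km.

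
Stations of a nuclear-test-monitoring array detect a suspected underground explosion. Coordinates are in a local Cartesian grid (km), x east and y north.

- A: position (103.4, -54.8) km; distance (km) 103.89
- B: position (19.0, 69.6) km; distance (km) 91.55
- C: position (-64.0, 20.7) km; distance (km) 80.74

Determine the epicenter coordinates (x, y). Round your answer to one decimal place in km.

5.2 km east, -20.9 km north

Circle about each station: (x − 103.4)² + (y + 54.8)² = 103.89²; (x − 19.0)² + (y − 69.6)² = 91.55²; (x + 64.0)² + (y − 20.7)² = 80.74².
Subtracting the A equation from the B and C equations removes the quadratic terms:
-168.8 x + 248.8 y = -6077.71
-334.8 x + 151.0 y = -4895.93
Solving the 2×2 system: x ≈ 5.2, y ≈ -20.9 km.
Check against A (with the unrounded x, y): √((x − 103.4)²+(y + 54.8)²) = 103.89 ≈ 103.89 km. ✓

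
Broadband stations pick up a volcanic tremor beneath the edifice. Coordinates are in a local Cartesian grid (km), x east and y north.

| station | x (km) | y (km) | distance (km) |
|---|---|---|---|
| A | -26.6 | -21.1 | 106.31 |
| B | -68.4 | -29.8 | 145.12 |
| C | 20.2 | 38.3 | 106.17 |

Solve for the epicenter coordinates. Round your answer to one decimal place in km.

Circle about each station: (x + 26.6)² + (y + 21.1)² = 106.31²; (x + 68.4)² + (y + 29.8)² = 145.12²; (x − 20.2)² + (y − 38.3)² = 106.17².
Subtracting pairs of circle equations eliminates x²+y² and gives linear equations (the radical axes):
-83.6 x − 17.4 y = -5344.17
93.6 x + 118.8 y = 751.91
Solving the 2×2 system: x ≈ 74.9, y ≈ -52.7 km.
Check against A (with the unrounded x, y): √((x + 26.6)²+(y + 21.1)²) = 106.29 ≈ 106.31 km. ✓

(74.9, -52.7)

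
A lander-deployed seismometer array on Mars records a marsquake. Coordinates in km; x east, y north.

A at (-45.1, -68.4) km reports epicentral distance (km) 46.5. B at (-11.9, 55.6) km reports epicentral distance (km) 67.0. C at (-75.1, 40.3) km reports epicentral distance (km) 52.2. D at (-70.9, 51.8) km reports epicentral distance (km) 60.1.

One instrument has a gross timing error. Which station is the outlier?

A

Solve using three stations at a time. Using B, C, D (subtract circle equations pairwise → linear system) gives (x, y) ≈ (-45.2, -2.7).
Distances from that point to each station vs reported:
  A: calculated 65.7 vs reported 46.5 → residual 19.2 km
  B: calculated 67.1 vs reported 67.0 → residual 0.1 km
  C: calculated 52.4 vs reported 52.2 → residual 0.2 km
  D: calculated 60.2 vs reported 60.1 → residual 0.1 km
B, C, D are mutually consistent (residuals ≈ 0); A is off by 19.2 km.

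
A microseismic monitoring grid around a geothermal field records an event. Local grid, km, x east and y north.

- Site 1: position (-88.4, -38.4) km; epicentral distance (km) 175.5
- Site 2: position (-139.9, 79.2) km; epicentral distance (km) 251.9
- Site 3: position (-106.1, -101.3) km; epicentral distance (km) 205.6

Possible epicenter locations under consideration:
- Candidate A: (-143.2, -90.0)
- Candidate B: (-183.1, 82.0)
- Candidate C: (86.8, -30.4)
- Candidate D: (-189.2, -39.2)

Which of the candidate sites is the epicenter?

For each candidate, compare |candidate − station| to the reported distance:
Candidate A: residuals Site 1 100.2, Site 2 82.7, Site 3 166.8 → max 166.8 km
Candidate B: residuals Site 1 22.3, Site 2 208.6, Site 3 6.8 → max 208.6 km
Candidate C: residuals Site 1 0.1, Site 2 0.1, Site 3 0.1 → max 0.1 km
Candidate D: residuals Site 1 74.7, Site 2 123.6, Site 3 101.9 → max 123.6 km
Only Candidate C has all residuals ≈ 0.

Candidate C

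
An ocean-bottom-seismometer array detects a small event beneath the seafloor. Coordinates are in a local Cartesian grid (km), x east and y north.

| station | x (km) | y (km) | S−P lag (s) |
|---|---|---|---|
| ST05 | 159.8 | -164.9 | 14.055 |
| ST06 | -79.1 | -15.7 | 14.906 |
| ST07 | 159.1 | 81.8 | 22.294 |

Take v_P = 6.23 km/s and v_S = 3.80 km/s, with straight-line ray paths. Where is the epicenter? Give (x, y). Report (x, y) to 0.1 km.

Distance from S−P lag: d = Δt · v_P v_S / (v_P − v_S) = Δt · (6.23·3.80)/(6.23−3.80) ≈ 9.7424·Δt.
So d_ST05 = 136.93, d_ST06 = 145.22, d_ST07 = 217.20 km.
Circle about each station: (x − 159.8)² + (y + 164.9)² = 136.93²; (x + 79.1)² + (y + 15.7)² = 145.22²; (x − 159.1)² + (y − 81.8)² = 217.20².
Subtracting the ST05 equation from the ST06 and ST07 equations removes the quadratic terms:
-477.8 x + 298.4 y = -48563.77
-1.4 x + 493.4 y = -49150.02
Solving the 2×2 system: x ≈ 39.5, y ≈ -99.5 km.

39.5 km east, -99.5 km north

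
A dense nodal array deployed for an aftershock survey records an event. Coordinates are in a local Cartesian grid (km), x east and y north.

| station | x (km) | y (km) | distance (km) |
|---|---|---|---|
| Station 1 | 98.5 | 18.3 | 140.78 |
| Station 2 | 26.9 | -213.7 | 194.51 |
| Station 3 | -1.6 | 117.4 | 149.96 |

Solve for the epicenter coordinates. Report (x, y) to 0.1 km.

Circle about each station: (x − 98.5)² + (y − 18.3)² = 140.78²; (x − 26.9)² + (y + 213.7)² = 194.51²; (x + 1.6)² + (y − 117.4)² = 149.96².
Subtracting the Station 1 equation from the Station 2 and Station 3 equations removes the quadratic terms:
-143.2 x − 464.0 y = 18339.03
-200.2 x + 198.2 y = 1079.19
Solving the 2×2 system: x ≈ -34.1, y ≈ -29.0 km.

-34.1 km east, -29.0 km north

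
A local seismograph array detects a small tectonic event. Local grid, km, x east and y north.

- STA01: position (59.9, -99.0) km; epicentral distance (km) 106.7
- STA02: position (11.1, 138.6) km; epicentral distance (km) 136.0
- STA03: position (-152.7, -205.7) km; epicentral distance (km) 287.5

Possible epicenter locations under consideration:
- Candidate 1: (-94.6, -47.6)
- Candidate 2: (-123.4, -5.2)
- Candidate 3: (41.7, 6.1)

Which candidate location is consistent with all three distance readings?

For each candidate, compare |candidate − station| to the reported distance:
Candidate 1: residuals STA01 56.1, STA02 78.1, STA03 119.1 → max 119.1 km
Candidate 2: residuals STA01 99.2, STA02 60.9, STA03 84.9 → max 99.2 km
Candidate 3: residuals STA01 0.0, STA02 0.0, STA03 0.0 → max 0.0 km
Only Candidate 3 has all residuals ≈ 0.

Candidate 3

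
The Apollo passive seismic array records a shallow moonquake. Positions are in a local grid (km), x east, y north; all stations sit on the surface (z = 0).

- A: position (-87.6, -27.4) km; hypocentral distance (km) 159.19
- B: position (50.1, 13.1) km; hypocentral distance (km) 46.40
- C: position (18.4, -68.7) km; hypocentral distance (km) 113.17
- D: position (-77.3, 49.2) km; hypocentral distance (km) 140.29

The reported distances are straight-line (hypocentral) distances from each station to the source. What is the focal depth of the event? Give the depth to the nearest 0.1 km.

depth ≈ 43.2 km

Each station gives a sphere (x−x_i)² + (y−y_i)² + z² = d_i² (stations at z=0).
Subtracting the A sphere from B and C: z² cancels, leaving linear equations in x and y:
275.4 x + 81.0 y = 17445.60
212.0 x − 82.6 y = 9167.74
Solving: x ≈ 54.699, y ≈ 29.401 km (keep extra digits for the depth step; rounded: 54.7, 29.4).
Then from the A sphere: z² = 159.19² − (x + 87.6)² − (y + 27.4)² with x = 54.699, y = 29.401, so z ≈ 43.198 ≈ 43.2 km.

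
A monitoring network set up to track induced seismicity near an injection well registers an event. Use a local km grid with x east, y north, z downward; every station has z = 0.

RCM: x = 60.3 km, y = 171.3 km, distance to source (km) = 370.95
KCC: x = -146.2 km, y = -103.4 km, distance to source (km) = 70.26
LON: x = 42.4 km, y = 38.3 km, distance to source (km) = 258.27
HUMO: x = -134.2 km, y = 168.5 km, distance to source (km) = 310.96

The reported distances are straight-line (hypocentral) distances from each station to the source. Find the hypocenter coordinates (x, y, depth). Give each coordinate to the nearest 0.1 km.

Each station gives a sphere (x−x_i)² + (y−y_i)² + z² = d_i² (stations at z=0).
Subtracting the RCM sphere from KCC and LON: z² cancels, leaving linear equations in x and y:
-413.0 x − 549.4 y = 131753.65
-35.8 x − 266.0 y = 41185.38
Solving: x ≈ -137.701, y ≈ -136.299 km (keep extra digits for the depth step; rounded: -137.7, -136.3).
Then from the RCM sphere: z² = 370.95² − (x − 60.3)² − (y − 171.3)² with x = -137.701, y = -136.299, so z ≈ 61.501 ≈ 61.5 km.
Check against HUMO (with the unrounded solution): distance 310.96 ≈ 310.96 km. ✓

(-137.7, -136.3, 61.5)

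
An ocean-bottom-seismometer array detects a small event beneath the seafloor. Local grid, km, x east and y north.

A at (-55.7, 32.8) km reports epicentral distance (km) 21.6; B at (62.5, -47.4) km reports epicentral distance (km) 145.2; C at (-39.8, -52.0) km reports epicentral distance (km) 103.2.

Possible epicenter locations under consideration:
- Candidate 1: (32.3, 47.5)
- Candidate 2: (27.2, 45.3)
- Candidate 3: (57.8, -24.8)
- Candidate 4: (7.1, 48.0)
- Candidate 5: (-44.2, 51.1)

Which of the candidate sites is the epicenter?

Candidate 5

For each candidate, compare |candidate − station| to the reported distance:
Candidate 1: residuals A 67.6, B 45.6, C 19.7 → max 67.6 km
Candidate 2: residuals A 62.2, B 46.0, C 14.9 → max 62.2 km
Candidate 3: residuals A 105.7, B 122.1, C 1.9 → max 122.1 km
Candidate 4: residuals A 43.0, B 34.9, C 7.3 → max 43.0 km
Candidate 5: residuals A 0.0, B 0.0, C 0.0 → max 0.0 km
Only Candidate 5 has all residuals ≈ 0.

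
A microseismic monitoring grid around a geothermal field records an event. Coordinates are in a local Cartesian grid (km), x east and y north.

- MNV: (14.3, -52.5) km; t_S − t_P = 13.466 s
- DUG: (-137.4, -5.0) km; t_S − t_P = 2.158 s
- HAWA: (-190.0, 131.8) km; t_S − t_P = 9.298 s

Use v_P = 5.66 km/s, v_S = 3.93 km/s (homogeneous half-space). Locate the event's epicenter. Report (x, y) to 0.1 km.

Distance from S−P lag: d = Δt · v_P v_S / (v_P − v_S) = Δt · (5.66·3.93)/(5.66−3.93) ≈ 12.8577·Δt.
So d_MNV = 173.14, d_DUG = 27.75, d_HAWA = 119.55 km.
Circle about each station: (x − 14.3)² + (y + 52.5)² = 173.14²; (x + 137.4)² + (y + 5.0)² = 27.75²; (x + 190.0)² + (y − 131.8)² = 119.55².
Subtracting pairs of circle equations eliminates x²+y² and gives linear equations (the radical axes):
-303.4 x + 95.0 y = 45150.42
-408.6 x + 368.6 y = 66195.76
Solving the 2×2 system: x ≈ -141.8, y ≈ 22.4 km.

x ≈ -141.8 km, y ≈ 22.4 km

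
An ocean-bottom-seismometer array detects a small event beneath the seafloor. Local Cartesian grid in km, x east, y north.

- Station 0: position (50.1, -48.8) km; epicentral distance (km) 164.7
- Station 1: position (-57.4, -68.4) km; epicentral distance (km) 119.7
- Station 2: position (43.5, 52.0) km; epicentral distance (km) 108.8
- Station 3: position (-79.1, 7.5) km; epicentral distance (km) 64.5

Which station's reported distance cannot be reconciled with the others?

Station 1

Solve using three stations at a time. Using Station 0, Station 2, Station 3 (subtract circle equations pairwise → linear system) gives (x, y) ≈ (-63.8, 70.2).
Distances from that point to each station vs reported:
  Station 0: calculated 164.7 vs reported 164.7 → residual 0.0 km
  Station 1: calculated 138.7 vs reported 119.7 → residual 19.0 km
  Station 2: calculated 108.8 vs reported 108.8 → residual 0.0 km
  Station 3: calculated 64.5 vs reported 64.5 → residual 0.0 km
Station 0, Station 2, Station 3 are mutually consistent (residuals ≈ 0); Station 1 is off by 19.0 km.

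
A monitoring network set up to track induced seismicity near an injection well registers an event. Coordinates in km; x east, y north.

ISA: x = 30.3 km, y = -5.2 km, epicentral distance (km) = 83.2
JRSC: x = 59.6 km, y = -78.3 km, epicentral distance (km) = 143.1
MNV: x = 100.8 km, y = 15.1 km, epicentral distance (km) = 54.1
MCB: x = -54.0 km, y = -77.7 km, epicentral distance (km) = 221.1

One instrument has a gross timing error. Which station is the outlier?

Solve using three stations at a time. Using ISA, JRSC, MNV (subtract circle equations pairwise → linear system) gives (x, y) ≈ (76.9, 63.8).
Distances from that point to each station vs reported:
  ISA: calculated 83.3 vs reported 83.2 → residual 0.1 km
  JRSC: calculated 143.1 vs reported 143.1 → residual 0.0 km
  MNV: calculated 54.2 vs reported 54.1 → residual 0.1 km
  MCB: calculated 192.8 vs reported 221.1 → residual 28.3 km
ISA, JRSC, MNV are mutually consistent (residuals ≈ 0); MCB is off by 28.3 km.

MCB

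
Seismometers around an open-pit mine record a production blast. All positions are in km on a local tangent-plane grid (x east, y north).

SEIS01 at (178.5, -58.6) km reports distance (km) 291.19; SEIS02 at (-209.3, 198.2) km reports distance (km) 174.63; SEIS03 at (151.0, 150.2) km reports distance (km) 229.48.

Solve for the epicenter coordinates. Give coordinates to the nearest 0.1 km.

x ≈ -70.9 km, y ≈ 91.7 km

Circle about each station: (x − 178.5)² + (y + 58.6)² = 291.19²; (x + 209.3)² + (y − 198.2)² = 174.63²; (x − 151.0)² + (y − 150.2)² = 229.48².
Subtracting the SEIS01 equation from the SEIS02 and SEIS03 equations removes the quadratic terms:
-775.6 x + 513.6 y = 102089.50
-55.0 x + 417.6 y = 42195.38
Solving the 2×2 system: x ≈ -70.9, y ≈ 91.7 km.
Check against SEIS01 (with the unrounded x, y): √((x − 178.5)²+(y + 58.6)²) = 291.19 ≈ 291.19 km. ✓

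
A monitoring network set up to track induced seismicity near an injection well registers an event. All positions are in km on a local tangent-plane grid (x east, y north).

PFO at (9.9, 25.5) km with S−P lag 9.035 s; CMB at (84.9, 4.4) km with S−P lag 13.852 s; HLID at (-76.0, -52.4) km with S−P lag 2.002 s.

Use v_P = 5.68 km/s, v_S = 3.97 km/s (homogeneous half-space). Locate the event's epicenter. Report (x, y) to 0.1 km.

-93.9 km east, -33.0 km north

Distance from S−P lag: d = Δt · v_P v_S / (v_P − v_S) = Δt · (5.68·3.97)/(5.68−3.97) ≈ 13.1869·Δt.
So d_PFO = 119.14, d_CMB = 182.66, d_HLID = 26.40 km.
Circle about each station: (x − 9.9)² + (y − 25.5)² = 119.14²; (x − 84.9)² + (y − 4.4)² = 182.66²; (x + 76.0)² + (y + 52.4)² = 26.40².
Subtracting the PFO equation from the CMB and HLID equations removes the quadratic terms:
150.0 x − 42.2 y = -12691.23
-171.8 x − 155.8 y = 21270.88
Solving the 2×2 system: x ≈ -93.9, y ≈ -33.0 km.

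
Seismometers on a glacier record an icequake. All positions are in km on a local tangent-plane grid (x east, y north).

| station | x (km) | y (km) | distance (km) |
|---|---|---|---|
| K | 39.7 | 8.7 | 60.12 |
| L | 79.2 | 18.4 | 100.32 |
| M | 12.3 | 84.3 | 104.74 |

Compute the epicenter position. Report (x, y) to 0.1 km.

x ≈ -14.7 km, y ≈ -16.9 km

Circle about each station: (x − 39.7)² + (y − 8.7)² = 60.12²; (x − 79.2)² + (y − 18.4)² = 100.32²; (x − 12.3)² + (y − 84.3)² = 104.74².
Subtracting pairs of circle equations eliminates x²+y² and gives linear equations (the radical axes):
79.0 x + 19.4 y = -1490.27
-54.8 x + 151.2 y = -1750.05
Solving the 2×2 system: x ≈ -14.7, y ≈ -16.9 km.
Check against K (with the unrounded x, y): √((x − 39.7)²+(y − 8.7)²) = 60.14 ≈ 60.12 km. ✓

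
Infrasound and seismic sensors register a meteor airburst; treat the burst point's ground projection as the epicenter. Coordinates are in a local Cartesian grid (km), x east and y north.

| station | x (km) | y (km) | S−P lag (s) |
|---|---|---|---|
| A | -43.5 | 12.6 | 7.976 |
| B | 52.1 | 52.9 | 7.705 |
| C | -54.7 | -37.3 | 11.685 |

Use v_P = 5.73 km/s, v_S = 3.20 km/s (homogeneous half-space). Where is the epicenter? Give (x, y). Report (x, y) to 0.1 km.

Distance from S−P lag: d = Δt · v_P v_S / (v_P − v_S) = Δt · (5.73·3.20)/(5.73−3.20) ≈ 7.2474·Δt.
So d_A = 57.81, d_B = 55.84, d_C = 84.69 km.
Circle about each station: (x + 43.5)² + (y − 12.6)² = 57.81²; (x − 52.1)² + (y − 52.9)² = 55.84²; (x + 54.7)² + (y + 37.3)² = 84.69².
Subtracting the A equation from the B and C equations removes the quadratic terms:
191.2 x + 80.6 y = 3685.70
-22.4 x − 99.8 y = -1498.03
Solving the 2×2 system: x ≈ 14.3, y ≈ 11.8 km.

x ≈ 14.3 km, y ≈ 11.8 km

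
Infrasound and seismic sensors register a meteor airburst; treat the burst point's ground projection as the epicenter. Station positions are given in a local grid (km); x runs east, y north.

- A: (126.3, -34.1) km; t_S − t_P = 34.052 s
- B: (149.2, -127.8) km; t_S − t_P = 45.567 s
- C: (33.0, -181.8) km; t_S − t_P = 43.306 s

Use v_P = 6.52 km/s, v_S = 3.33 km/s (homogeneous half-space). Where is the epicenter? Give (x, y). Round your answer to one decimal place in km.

-65.5 km east, 96.0 km north

Distance from S−P lag: d = Δt · v_P v_S / (v_P − v_S) = Δt · (6.52·3.33)/(6.52−3.33) ≈ 6.8061·Δt.
So d_A = 231.76, d_B = 310.14, d_C = 294.75 km.
Circle about each station: (x − 126.3)² + (y + 34.1)² = 231.76²; (x − 149.2)² + (y + 127.8)² = 310.14²; (x − 33.0)² + (y + 181.8)² = 294.75².
Subtracting the A equation from the B and C equations removes the quadratic terms:
45.8 x − 187.4 y = -20995.14
-186.6 x − 295.4 y = -16139.12
Solving the 2×2 system: x ≈ -65.5, y ≈ 96.0 km.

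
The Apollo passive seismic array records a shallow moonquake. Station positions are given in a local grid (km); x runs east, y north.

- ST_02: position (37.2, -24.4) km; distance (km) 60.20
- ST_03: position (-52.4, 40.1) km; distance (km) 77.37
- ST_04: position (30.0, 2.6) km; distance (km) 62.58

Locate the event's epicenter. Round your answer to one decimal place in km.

-22.6 km east, -31.3 km north

Circle about each station: (x − 37.2)² + (y + 24.4)² = 60.20²; (x + 52.4)² + (y − 40.1)² = 77.37²; (x − 30.0)² + (y − 2.6)² = 62.58².
Subtracting the ST_02 equation from the ST_03 and ST_04 equations removes the quadratic terms:
-179.2 x + 129.0 y = 12.49
-14.4 x + 54.0 y = -1364.66
Solving the 2×2 system: x ≈ -22.6, y ≈ -31.3 km.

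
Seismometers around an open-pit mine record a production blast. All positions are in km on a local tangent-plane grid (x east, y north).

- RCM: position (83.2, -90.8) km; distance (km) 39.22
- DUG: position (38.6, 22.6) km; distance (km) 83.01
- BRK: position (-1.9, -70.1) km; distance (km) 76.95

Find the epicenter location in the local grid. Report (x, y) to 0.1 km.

Circle about each station: (x − 83.2)² + (y + 90.8)² = 39.22²; (x − 38.6)² + (y − 22.6)² = 83.01²; (x + 1.9)² + (y + 70.1)² = 76.95².
Subtracting the RCM equation from the DUG and BRK equations removes the quadratic terms:
-89.2 x + 226.8 y = -18518.61
-170.2 x + 41.4 y = -14632.35
Solving the 2×2 system: x ≈ 73.1, y ≈ -52.9 km.

73.1 km east, -52.9 km north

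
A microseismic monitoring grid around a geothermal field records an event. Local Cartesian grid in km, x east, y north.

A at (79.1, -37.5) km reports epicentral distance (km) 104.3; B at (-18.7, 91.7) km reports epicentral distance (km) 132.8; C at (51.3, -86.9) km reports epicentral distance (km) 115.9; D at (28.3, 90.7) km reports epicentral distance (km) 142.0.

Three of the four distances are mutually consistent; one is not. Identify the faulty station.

C

Solve using three stations at a time. Using A, B, D (subtract circle equations pairwise → linear system) gives (x, y) ≈ (-24.9, -40.8).
Distances from that point to each station vs reported:
  A: calculated 104.1 vs reported 104.3 → residual 0.2 km
  B: calculated 132.6 vs reported 132.8 → residual 0.2 km
  C: calculated 89.1 vs reported 115.9 → residual 26.8 km
  D: calculated 141.8 vs reported 142.0 → residual 0.2 km
A, B, D are mutually consistent (residuals ≈ 0); C is off by 26.8 km.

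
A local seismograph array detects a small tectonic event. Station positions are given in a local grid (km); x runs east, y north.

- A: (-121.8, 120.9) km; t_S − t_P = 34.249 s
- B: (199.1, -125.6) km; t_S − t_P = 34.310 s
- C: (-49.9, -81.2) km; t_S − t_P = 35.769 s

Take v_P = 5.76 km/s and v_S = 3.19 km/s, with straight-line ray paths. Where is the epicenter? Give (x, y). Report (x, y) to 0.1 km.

(122.7, 107.5)

Distance from S−P lag: d = Δt · v_P v_S / (v_P − v_S) = Δt · (5.76·3.19)/(5.76−3.19) ≈ 7.1496·Δt.
So d_A = 244.87, d_B = 245.30, d_C = 255.73 km.
Circle about each station: (x + 121.8)² + (y − 120.9)² = 244.87²; (x − 199.1)² + (y + 125.6)² = 245.30²; (x + 49.9)² + (y + 81.2)² = 255.73².
Subtracting the A equation from the B and C equations removes the quadratic terms:
641.8 x − 493.0 y = 25753.35
143.8 x − 404.2 y = -25805.12
Solving the 2×2 system: x ≈ 122.7, y ≈ 107.5 km.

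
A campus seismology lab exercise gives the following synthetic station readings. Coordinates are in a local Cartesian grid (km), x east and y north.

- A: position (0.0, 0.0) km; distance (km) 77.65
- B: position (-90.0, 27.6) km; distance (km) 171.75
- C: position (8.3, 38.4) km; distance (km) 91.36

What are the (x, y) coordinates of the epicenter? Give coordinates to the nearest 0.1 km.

Circle about each station: x² + y² = 77.65²; (x + 90.0)² + (y − 27.6)² = 171.75²; (x − 8.3)² + (y − 38.4)² = 91.36².
Subtracting the A equation from the B and C equations removes the quadratic terms:
-180.0 x + 55.2 y = -14606.78
16.6 x + 76.8 y = -773.68
Solving the 2×2 system: x ≈ 73.2, y ≈ -25.9 km.

(73.2, -25.9)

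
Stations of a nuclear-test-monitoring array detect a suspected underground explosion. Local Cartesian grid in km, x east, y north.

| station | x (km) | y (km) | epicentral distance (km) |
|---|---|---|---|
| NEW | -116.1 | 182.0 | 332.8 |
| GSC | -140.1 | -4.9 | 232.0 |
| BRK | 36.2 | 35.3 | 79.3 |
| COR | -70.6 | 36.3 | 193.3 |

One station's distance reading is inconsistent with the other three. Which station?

BRK

Solve using three stations at a time. Using NEW, GSC, COR (subtract circle equations pairwise → linear system) gives (x, y) ≈ (75.7, -89.9).
Distances from that point to each station vs reported:
  NEW: calculated 332.7 vs reported 332.8 → residual 0.1 km
  GSC: calculated 231.9 vs reported 232.0 → residual 0.1 km
  BRK: calculated 131.3 vs reported 79.3 → residual 52.0 km
  COR: calculated 193.2 vs reported 193.3 → residual 0.1 km
NEW, GSC, COR are mutually consistent (residuals ≈ 0); BRK is off by 52.0 km.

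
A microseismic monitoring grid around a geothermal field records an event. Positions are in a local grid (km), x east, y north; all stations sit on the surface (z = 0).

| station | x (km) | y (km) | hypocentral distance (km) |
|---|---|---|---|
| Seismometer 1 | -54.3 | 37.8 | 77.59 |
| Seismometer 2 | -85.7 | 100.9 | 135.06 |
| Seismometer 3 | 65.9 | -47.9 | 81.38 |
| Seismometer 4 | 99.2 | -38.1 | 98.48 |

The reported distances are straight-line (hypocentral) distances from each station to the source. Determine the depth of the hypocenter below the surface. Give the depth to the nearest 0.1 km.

Each station gives a sphere (x−x_i)² + (y−y_i)² + z² = d_i² (stations at z=0).
Subtracting the Seismometer 1 sphere from Seismometer 2 and Seismometer 3: z² cancels, leaving linear equations in x and y:
-62.8 x + 126.2 y = 926.97
240.4 x − 171.4 y = 1657.39
Solving: x ≈ 18.802, y ≈ 16.702 km (keep extra digits for the depth step; rounded: 18.8, 16.7).
Then from the Seismometer 1 sphere: z² = 77.59² − (x + 54.3)² − (y − 37.8)² with x = 18.802, y = 16.702, so z ≈ 15.205 ≈ 15.2 km.

15.2 km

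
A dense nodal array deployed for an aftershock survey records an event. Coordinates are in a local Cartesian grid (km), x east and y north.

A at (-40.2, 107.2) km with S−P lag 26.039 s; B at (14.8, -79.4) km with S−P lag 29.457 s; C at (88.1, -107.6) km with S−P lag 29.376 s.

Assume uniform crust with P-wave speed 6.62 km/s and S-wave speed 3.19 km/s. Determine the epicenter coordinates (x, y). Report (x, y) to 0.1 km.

Distance from S−P lag: d = Δt · v_P v_S / (v_P − v_S) = Δt · (6.62·3.19)/(6.62−3.19) ≈ 6.1568·Δt.
So d_A = 160.32, d_B = 181.36, d_C = 180.86 km.
Circle about each station: (x + 40.2)² + (y − 107.2)² = 160.32²; (x − 14.8)² + (y + 79.4)² = 181.36²; (x − 88.1)² + (y + 107.6)² = 180.86².
Subtracting the A equation from the B and C equations removes the quadratic terms:
110.0 x − 373.2 y = -13773.43
256.6 x − 429.6 y = -776.35
Solving the 2×2 system: x ≈ 116.0, y ≈ 71.1 km.

116.0 km east, 71.1 km north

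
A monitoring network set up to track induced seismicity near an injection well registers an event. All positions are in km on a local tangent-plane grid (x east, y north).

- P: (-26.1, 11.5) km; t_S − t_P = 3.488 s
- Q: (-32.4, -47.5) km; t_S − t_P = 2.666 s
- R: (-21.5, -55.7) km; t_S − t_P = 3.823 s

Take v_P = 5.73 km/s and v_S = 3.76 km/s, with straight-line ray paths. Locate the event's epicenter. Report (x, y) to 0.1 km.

-45.4 km east, -21.4 km north

Distance from S−P lag: d = Δt · v_P v_S / (v_P − v_S) = Δt · (5.73·3.76)/(5.73−3.76) ≈ 10.9364·Δt.
So d_P = 38.15, d_Q = 29.16, d_R = 41.81 km.
Circle about each station: (x + 26.1)² + (y − 11.5)² = 38.15²; (x + 32.4)² + (y + 47.5)² = 29.16²; (x + 21.5)² + (y + 55.7)² = 41.81².
Subtracting the P equation from the Q and R equations removes the quadratic terms:
-12.6 x − 118.0 y = 3097.67
9.2 x − 134.4 y = 2458.63
Solving the 2×2 system: x ≈ -45.4, y ≈ -21.4 km.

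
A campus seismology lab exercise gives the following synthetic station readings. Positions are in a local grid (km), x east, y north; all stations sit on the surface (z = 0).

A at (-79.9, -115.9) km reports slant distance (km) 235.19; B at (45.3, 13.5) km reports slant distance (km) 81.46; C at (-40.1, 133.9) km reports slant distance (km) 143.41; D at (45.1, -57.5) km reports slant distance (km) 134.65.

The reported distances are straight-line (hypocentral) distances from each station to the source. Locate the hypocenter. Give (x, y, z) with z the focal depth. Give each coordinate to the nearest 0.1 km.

Each station gives a sphere (x−x_i)² + (y−y_i)² + z² = d_i² (stations at z=0).
Subtracting the A sphere from B and C: z² cancels, leaving linear equations in x and y:
250.4 x + 258.8 y = 31096.12
79.6 x + 499.6 y = 34468.31
Solving: x ≈ 63.304, y ≈ 58.906 km (keep extra digits for the depth step; rounded: 63.3, 58.9).
Then from the A sphere: z² = 235.19² − (x + 79.9)² − (y + 115.9)² with x = 63.304, y = 58.906, so z ≈ 65.191 ≈ 65.2 km.

x ≈ 63.3 km, y ≈ 58.9 km, depth ≈ 65.2 km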